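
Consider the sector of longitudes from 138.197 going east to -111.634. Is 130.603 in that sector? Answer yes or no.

Band width going east from +138.197° to -111.634°: ((-111.634 − 138.197) mod 360) = 110.169°.
Offset of +130.603° east of the west edge: ((130.603 − 138.197) mod 360) = 352.406°.
352.406° > 110.169° ⇒ outside.

No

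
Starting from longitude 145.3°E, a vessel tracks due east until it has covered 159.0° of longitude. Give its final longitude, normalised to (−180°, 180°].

55.7°W

Start at +145.3°; shift +159.0° → +304.3°.
+304.3° lies outside (−180°, 180°]; subtract 360° → -55.7°.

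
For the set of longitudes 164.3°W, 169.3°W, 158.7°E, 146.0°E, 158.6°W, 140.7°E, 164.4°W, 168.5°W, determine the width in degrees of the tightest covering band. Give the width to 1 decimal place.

60.7°

Sort the longitudes: -169.3°, -168.5°, -164.4°, -164.3°, -158.6°, +140.7°, +146.0°, +158.7°.
Eastward gaps between consecutive values (wrapping around): 0.8°, 4.1°, 0.1°, 5.7°, 299.3°, 5.3°, 12.7°, 32.0°.
Largest gap = 299.3° ⇒ minimal covering band is its complement: 360° − 299.3° = 60.7°.
Band runs from +140.7° eastward to -158.6°, crossing the antimeridian.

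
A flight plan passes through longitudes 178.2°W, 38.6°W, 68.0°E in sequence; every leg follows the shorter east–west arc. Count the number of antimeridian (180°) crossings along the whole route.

Leg 1: -178.2° → -38.6°, shortest Δλ = 139.6° (east) — does not cross 180°.
Leg 2: -38.6° → +68.0°, shortest Δλ = 106.6° (east) — does not cross 180°.
Total crossings: 0.

0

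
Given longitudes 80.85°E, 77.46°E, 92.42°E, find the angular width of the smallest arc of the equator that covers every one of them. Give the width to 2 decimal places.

Sort the longitudes: +77.46°, +80.85°, +92.42°.
Eastward gaps between consecutive values (wrapping around): 3.39°, 11.57°, 345.04°.
Largest gap = 345.04° ⇒ minimal covering band is its complement: 360° − 345.04° = 14.96°.
Band runs from +77.46° eastward to +92.42°.

14.96°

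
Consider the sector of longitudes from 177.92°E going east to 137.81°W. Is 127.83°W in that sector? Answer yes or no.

Band width going east from +177.92° to -137.81°: ((-137.81 − 177.92) mod 360) = 44.27°.
Offset of -127.83° east of the west edge: ((-127.83 − 177.92) mod 360) = 54.25°.
54.25° > 44.27° ⇒ outside.

No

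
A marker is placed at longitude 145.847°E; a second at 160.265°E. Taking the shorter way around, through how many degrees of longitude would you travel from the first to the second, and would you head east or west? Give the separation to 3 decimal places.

14.418° east

Raw difference: 160.265 − 145.847 = 14.418°.
Normalise into (−180°, 180°]: 14.418° stays 14.418°.
Positive ⇒ the second point lies to the east; separation 14.418°.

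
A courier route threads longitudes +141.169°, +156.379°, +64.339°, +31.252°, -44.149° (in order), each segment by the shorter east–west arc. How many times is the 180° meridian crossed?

0

Leg 1: +141.169° → +156.379°, shortest Δλ = 15.21° (east) — does not cross 180°.
Leg 2: +156.379° → +64.339°, shortest Δλ = -92.04° (west) — does not cross 180°.
Leg 3: +64.339° → +31.252°, shortest Δλ = -33.087° (west) — does not cross 180°.
Leg 4: +31.252° → -44.149°, shortest Δλ = -75.401° (west) — does not cross 180°.
Total crossings: 0.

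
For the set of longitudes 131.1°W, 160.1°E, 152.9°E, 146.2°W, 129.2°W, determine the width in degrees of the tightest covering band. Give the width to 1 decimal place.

77.9°

Sort the longitudes: -146.2°, -131.1°, -129.2°, +152.9°, +160.1°.
Eastward gaps between consecutive values (wrapping around): 15.1°, 1.9°, 282.1°, 7.2°, 53.7°.
Largest gap = 282.1° ⇒ minimal covering band is its complement: 360° − 282.1° = 77.9°.
Band runs from +152.9° eastward to -129.2°, crossing the antimeridian.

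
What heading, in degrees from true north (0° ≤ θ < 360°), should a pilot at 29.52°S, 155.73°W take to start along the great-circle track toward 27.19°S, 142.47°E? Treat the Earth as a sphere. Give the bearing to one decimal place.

256.3°

Δλ = 142.47 − -155.73 = 298.20°; wrapped into (−180°, 180°]: -61.80°.
θ = atan2( sin Δλ · cos φ₂ , cos φ₁ · sin φ₂ − sin φ₁ · cos φ₂ · cos Δλ )
  = atan2(-0.78392, -0.19051) = -103.660° → normalised to [0°, 360°): 256.340°.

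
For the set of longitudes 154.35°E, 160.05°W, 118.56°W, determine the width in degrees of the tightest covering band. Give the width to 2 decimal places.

87.09°

Sort the longitudes: -160.05°, -118.56°, +154.35°.
Eastward gaps between consecutive values (wrapping around): 41.49°, 272.91°, 45.60°.
Largest gap = 272.91° ⇒ minimal covering band is its complement: 360° − 272.91° = 87.09°.
Band runs from +154.35° eastward to -118.56°, crossing the antimeridian.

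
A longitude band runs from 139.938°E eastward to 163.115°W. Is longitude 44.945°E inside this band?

No

Band width going east from +139.938° to -163.115°: ((-163.115 − 139.938) mod 360) = 56.947°.
Offset of +44.945° east of the west edge: ((44.945 − 139.938) mod 360) = 265.007°.
265.007° > 56.947° ⇒ outside.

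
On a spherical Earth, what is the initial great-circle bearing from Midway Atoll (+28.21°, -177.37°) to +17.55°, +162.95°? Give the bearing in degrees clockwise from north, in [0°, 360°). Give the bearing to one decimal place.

Δλ = 162.95 − -177.37 = 340.32°; wrapped into (−180°, 180°]: -19.68°.
θ = atan2( sin Δλ · cos φ₂ , cos φ₁ · sin φ₂ − sin φ₁ · cos φ₂ · cos Δλ )
  = atan2(-0.32109, -0.15865) = -116.294° → normalised to [0°, 360°): 243.706°.

243.7°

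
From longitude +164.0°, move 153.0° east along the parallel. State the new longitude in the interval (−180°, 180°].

Start at +164.0°; shift +153.0° → +317.0°.
+317.0° lies outside (−180°, 180°]; subtract 360° → -43.0°.

-43.0°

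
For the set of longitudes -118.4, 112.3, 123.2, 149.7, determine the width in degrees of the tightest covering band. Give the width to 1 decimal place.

Sort the longitudes: -118.4°, +112.3°, +123.2°, +149.7°.
Eastward gaps between consecutive values (wrapping around): 230.7°, 10.9°, 26.5°, 91.9°.
Largest gap = 230.7° ⇒ minimal covering band is its complement: 360° − 230.7° = 129.3°.
Band runs from +112.3° eastward to -118.4°, crossing the antimeridian.

129.3°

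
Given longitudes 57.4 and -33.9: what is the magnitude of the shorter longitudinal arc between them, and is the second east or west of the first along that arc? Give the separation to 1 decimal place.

Raw difference: -33.9 − 57.4 = -91.3°.
Normalise into (−180°, 180°]: -91.3° stays -91.3°.
Negative ⇒ the second point lies to the west; separation 91.3°.

91.3° west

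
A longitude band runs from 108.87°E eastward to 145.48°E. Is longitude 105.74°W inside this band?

No

Band width going east from +108.87° to +145.48°: ((145.48 − 108.87) mod 360) = 36.61°.
Offset of -105.74° east of the west edge: ((-105.74 − 108.87) mod 360) = 145.39°.
145.39° > 36.61° ⇒ outside.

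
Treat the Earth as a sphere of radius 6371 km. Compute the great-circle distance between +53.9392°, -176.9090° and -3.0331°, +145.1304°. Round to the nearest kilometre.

7241 km

Δλ = 145.1304 − -176.9090 = 322.0394°; wrapped into (−180°, 180°]: -37.9606°.
Δφ = -3.0331 − 53.9392 = -56.9723°.
a = sin²(Δφ/2) + cos φ₁ · cos φ₂ · sin²(Δλ/2) = 0.289659.
c = 2·atan2(√a, √(1−a)) = 1.13660 rad → d = 6371·c ≈ 7241.28 km.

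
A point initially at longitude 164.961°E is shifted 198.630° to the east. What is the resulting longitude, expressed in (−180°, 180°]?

Start at +164.961°; shift +198.630° → +363.591°.
+363.591° lies outside (−180°, 180°]; subtract 360° → +3.591°.

3.591°E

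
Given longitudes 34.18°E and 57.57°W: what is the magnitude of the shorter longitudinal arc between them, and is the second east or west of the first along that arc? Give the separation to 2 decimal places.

91.75° west

Raw difference: -57.57 − 34.18 = -91.75°.
Normalise into (−180°, 180°]: -91.75° stays -91.75°.
Negative ⇒ the second point lies to the west; separation 91.75°.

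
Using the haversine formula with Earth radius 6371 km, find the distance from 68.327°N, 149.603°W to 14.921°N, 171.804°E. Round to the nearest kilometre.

Δλ = 171.804 − -149.603 = 321.407°; wrapped into (−180°, 180°]: -38.593°.
Δφ = 14.921 − 68.327 = -53.406°.
a = sin²(Δφ/2) + cos φ₁ · cos φ₂ · sin²(Δλ/2) = 0.240899.
c = 2·atan2(√a, √(1−a)) = 1.02605 rad → d = 6371·c ≈ 6536.96 km.

6537 km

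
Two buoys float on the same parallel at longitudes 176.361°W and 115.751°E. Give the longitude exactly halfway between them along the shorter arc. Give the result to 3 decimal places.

149.695°E

Signed shortest Δλ from -176.361° to +115.751° is -67.888°.
Midpoint longitude = -176.361° + (-67.888°)/2 = -176.361° − 33.944° = -210.305°.
Normalise into (−180°, 180°]: +149.695°.
(The naïve average (-176.361 + +115.751)/2 = -30.305° is on the wrong side of the globe.)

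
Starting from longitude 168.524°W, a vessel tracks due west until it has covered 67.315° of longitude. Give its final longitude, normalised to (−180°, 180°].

124.161°E

Start at -168.524°; shift −67.315° → -235.839°.
-235.839° lies outside (−180°, 180°]; add 360° → +124.161°.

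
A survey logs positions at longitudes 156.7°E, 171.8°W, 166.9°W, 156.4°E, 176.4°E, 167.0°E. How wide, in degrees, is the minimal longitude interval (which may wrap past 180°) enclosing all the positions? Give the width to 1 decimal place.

36.7°

Sort the longitudes: -171.8°, -166.9°, +156.4°, +156.7°, +167.0°, +176.4°.
Eastward gaps between consecutive values (wrapping around): 4.9°, 323.3°, 0.3°, 10.3°, 9.4°, 11.8°.
Largest gap = 323.3° ⇒ minimal covering band is its complement: 360° − 323.3° = 36.7°.
Band runs from +156.4° eastward to -166.9°, crossing the antimeridian.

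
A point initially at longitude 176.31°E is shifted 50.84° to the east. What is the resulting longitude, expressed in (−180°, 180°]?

132.85°W

Start at +176.31°; shift +50.84° → +227.15°.
+227.15° lies outside (−180°, 180°]; subtract 360° → -132.85°.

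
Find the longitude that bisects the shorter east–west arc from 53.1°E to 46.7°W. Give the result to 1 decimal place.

3.2°E

Signed shortest Δλ from +53.1° to -46.7° is -99.8°.
Midpoint longitude = +53.1° + (-99.8°)/2 = +53.1° − 49.9° = +3.2°.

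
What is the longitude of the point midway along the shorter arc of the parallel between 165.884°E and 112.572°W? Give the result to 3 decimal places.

Signed shortest Δλ from +165.884° to -112.572° is +81.544°.
Midpoint longitude = +165.884° + (+81.544°)/2 = +165.884° + 40.772° = +206.656°.
Normalise into (−180°, 180°]: -153.344°.
(The naïve average (+165.884 + -112.572)/2 = 26.656° is on the wrong side of the globe.)

153.344°W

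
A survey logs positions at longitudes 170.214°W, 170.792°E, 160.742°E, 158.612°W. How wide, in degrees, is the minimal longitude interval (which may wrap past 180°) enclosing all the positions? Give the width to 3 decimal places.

40.646°

Sort the longitudes: -170.214°, -158.612°, +160.742°, +170.792°.
Eastward gaps between consecutive values (wrapping around): 11.602°, 319.354°, 10.050°, 18.994°.
Largest gap = 319.354° ⇒ minimal covering band is its complement: 360° − 319.354° = 40.646°.
Band runs from +160.742° eastward to -158.612°, crossing the antimeridian.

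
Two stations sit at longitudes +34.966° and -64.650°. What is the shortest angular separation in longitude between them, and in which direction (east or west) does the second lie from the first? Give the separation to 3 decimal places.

99.616° west

Raw difference: -64.650 − 34.966 = -99.616°.
Normalise into (−180°, 180°]: -99.616° stays -99.616°.
Negative ⇒ the second point lies to the west; separation 99.616°.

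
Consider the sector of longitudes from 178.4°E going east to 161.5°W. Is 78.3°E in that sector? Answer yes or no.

No

Band width going east from +178.4° to -161.5°: ((-161.5 − 178.4) mod 360) = 20.1°.
Offset of +78.3° east of the west edge: ((78.3 − 178.4) mod 360) = 259.9°.
259.9° > 20.1° ⇒ outside.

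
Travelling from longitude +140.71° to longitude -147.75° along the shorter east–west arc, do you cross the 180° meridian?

Yes

Naïve |-147.75 − 140.71| = 288.46° > 180°, so the shorter arc goes the other way round — across 180°.
Signed shortest Δλ = ((-147.75 − 140.71 + 180) mod 360) − 180 = 71.54°.
Going east by 71.54° from +140.71° passes through 180° before reaching -147.75°.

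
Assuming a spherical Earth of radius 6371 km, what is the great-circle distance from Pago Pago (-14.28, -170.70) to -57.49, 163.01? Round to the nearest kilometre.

Δλ = 163.01 − -170.70 = 333.71°; wrapped into (−180°, 180°]: -26.29°.
Δφ = -57.49 − -14.28 = -43.21°.
a = sin²(Δφ/2) + cos φ₁ · cos φ₂ · sin²(Δλ/2) = 0.162512.
c = 2·atan2(√a, √(1−a)) = 0.82987 rad → d = 6371·c ≈ 5287.07 km.

5287 km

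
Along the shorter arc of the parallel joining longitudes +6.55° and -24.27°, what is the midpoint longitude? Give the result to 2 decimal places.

-8.86°

Signed shortest Δλ from +6.55° to -24.27° is -30.82°.
Midpoint longitude = +6.55° + (-30.82°)/2 = +6.55° − 15.41° = -8.86°.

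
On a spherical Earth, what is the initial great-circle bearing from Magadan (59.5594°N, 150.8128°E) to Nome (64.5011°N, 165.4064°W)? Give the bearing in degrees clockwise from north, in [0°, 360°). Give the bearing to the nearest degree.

58°

Δλ = -165.4064 − 150.8128 = -316.2192°; wrapped into (−180°, 180°]: 43.7808°.
θ = atan2( sin Δλ · cos φ₂ , cos φ₁ · sin φ₂ − sin φ₁ · cos φ₂ · cos Δλ )
  = atan2(0.29786, 0.18933) = 57.559° → normalised to [0°, 360°): 57.559°.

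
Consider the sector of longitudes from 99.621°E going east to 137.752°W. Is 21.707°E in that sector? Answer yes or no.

No

Band width going east from +99.621° to -137.752°: ((-137.752 − 99.621) mod 360) = 122.627°.
Offset of +21.707° east of the west edge: ((21.707 − 99.621) mod 360) = 282.086°.
282.086° > 122.627° ⇒ outside.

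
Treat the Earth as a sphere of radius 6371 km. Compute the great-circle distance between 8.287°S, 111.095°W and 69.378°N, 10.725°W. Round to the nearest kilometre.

Δλ = -10.725 − -111.095 = 100.370°.
Δφ = 69.378 − -8.287 = 77.665°.
a = sin²(Δφ/2) + cos φ₁ · cos φ₂ · sin²(Δλ/2) = 0.598816.
c = 2·atan2(√a, √(1−a)) = 1.76974 rad → d = 6371·c ≈ 11275.00 km.

11275 km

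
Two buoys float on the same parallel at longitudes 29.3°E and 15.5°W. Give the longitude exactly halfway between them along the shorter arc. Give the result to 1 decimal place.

Signed shortest Δλ from +29.3° to -15.5° is -44.8°.
Midpoint longitude = +29.3° + (-44.8°)/2 = +29.3° − 22.4° = +6.9°.

6.9°E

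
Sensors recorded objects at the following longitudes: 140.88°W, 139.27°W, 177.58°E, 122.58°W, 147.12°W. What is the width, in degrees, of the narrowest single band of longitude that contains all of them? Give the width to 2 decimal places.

59.84°

Sort the longitudes: -147.12°, -140.88°, -139.27°, -122.58°, +177.58°.
Eastward gaps between consecutive values (wrapping around): 6.24°, 1.61°, 16.69°, 300.16°, 35.30°.
Largest gap = 300.16° ⇒ minimal covering band is its complement: 360° − 300.16° = 59.84°.
Band runs from +177.58° eastward to -122.58°, crossing the antimeridian.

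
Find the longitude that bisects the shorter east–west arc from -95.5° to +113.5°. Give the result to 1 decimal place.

-171.0°

Signed shortest Δλ from -95.5° to +113.5° is -151.0°.
Midpoint longitude = -95.5° + (-151.0°)/2 = -95.5° − 75.5° = -171.0°.
(The naïve average (-95.5 + +113.5)/2 = 9.0° is on the wrong side of the globe.)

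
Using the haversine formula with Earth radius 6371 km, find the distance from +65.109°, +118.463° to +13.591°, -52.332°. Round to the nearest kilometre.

11230 km

Δλ = -52.332 − 118.463 = -170.795°.
Δφ = 13.591 − 65.109 = -51.518°.
a = sin²(Δφ/2) + cos φ₁ · cos φ₂ · sin²(Δλ/2) = 0.595339.
c = 2·atan2(√a, √(1−a)) = 1.76265 rad → d = 6371·c ≈ 11229.84 km.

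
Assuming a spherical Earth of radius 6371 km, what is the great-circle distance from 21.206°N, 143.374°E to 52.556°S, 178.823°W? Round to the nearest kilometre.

Δλ = -178.823 − 143.374 = -322.197°; wrapped into (−180°, 180°]: 37.803°.
Δφ = -52.556 − 21.206 = -73.762°.
a = sin²(Δφ/2) + cos φ₁ · cos φ₂ · sin²(Δλ/2) = 0.419667.
c = 2·atan2(√a, √(1−a)) = 1.40943 rad → d = 6371·c ≈ 8979.48 km.

8979 km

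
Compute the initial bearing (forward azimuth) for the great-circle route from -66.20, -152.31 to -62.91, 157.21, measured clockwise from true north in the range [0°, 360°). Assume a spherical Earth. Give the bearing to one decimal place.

255.0°

Δλ = 157.21 − -152.31 = 309.52°; wrapped into (−180°, 180°]: -50.48°.
θ = atan2( sin Δλ · cos φ₂ , cos φ₁ · sin φ₂ − sin φ₁ · cos φ₂ · cos Δλ )
  = atan2(-0.35129, -0.09413) = -105.000° → normalised to [0°, 360°): 255.000°.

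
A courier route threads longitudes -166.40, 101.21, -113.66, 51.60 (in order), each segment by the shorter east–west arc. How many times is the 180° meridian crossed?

Leg 1: -166.40° → +101.21°, shortest Δλ = -92.39° (west) — crosses 180°.
Leg 2: +101.21° → -113.66°, shortest Δλ = 145.13° (east) — crosses 180°.
Leg 3: -113.66° → +51.60°, shortest Δλ = 165.26° (east) — does not cross 180°.
Total crossings: 2.

2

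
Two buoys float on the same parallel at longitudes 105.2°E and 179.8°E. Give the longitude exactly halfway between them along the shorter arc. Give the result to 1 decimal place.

142.5°E

Signed shortest Δλ from +105.2° to +179.8° is +74.6°.
Midpoint longitude = +105.2° + (+74.6°)/2 = +105.2° + 37.3° = +142.5°.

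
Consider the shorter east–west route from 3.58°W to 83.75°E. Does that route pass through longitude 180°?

Signed shortest Δλ = ((83.75 − -3.58 + 180) mod 360) − 180 = 87.33°.
Going east by 87.33° from -3.58° reaches +83.75° without touching 180°.

No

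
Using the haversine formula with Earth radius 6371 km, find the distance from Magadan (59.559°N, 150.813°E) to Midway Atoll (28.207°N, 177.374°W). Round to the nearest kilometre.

Δλ = -177.374 − 150.813 = -328.187°; wrapped into (−180°, 180°]: 31.813°.
Δφ = 28.207 − 59.559 = -31.352°.
a = sin²(Δφ/2) + cos φ₁ · cos φ₂ · sin²(Δλ/2) = 0.106543.
c = 2·atan2(√a, √(1−a)) = 0.66501 rad → d = 6371·c ≈ 4236.75 km.

4237 km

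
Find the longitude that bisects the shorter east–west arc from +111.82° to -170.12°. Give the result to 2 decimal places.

Signed shortest Δλ from +111.82° to -170.12° is +78.06°.
Midpoint longitude = +111.82° + (+78.06°)/2 = +111.82° + 39.03° = +150.85°.
(The naïve average (+111.82 + -170.12)/2 = -29.15° is on the wrong side of the globe.)

+150.85°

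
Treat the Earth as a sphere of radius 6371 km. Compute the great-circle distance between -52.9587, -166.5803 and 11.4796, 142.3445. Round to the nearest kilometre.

8646 km

Δλ = 142.3445 − -166.5803 = 308.9248°; wrapped into (−180°, 180°]: -51.0752°.
Δφ = 11.4796 − -52.9587 = 64.4383°.
a = sin²(Δφ/2) + cos φ₁ · cos φ₂ · sin²(Δλ/2) = 0.393973.
c = 2·atan2(√a, √(1−a)) = 1.35712 rad → d = 6371·c ≈ 8646.22 km.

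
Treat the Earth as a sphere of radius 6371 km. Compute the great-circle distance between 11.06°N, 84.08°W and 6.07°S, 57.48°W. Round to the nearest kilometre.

3506 km

Δλ = -57.48 − -84.08 = 26.60°.
Δφ = -6.07 − 11.06 = -17.13°.
a = sin²(Δφ/2) + cos φ₁ · cos φ₂ · sin²(Δλ/2) = 0.073829.
c = 2·atan2(√a, √(1−a)) = 0.55035 rad → d = 6371·c ≈ 3506.28 km.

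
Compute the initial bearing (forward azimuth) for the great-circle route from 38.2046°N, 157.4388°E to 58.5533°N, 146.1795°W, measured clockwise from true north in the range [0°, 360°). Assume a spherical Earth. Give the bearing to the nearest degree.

41°

Δλ = -146.1795 − 157.4388 = -303.6183°; wrapped into (−180°, 180°]: 56.3817°.
θ = atan2( sin Δλ · cos φ₂ , cos φ₁ · sin φ₂ − sin φ₁ · cos φ₂ · cos Δλ )
  = atan2(0.43445, 0.49175) = 41.460° → normalised to [0°, 360°): 41.460°.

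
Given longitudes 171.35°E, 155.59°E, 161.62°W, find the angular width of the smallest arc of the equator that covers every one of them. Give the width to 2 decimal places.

Sort the longitudes: -161.62°, +155.59°, +171.35°.
Eastward gaps between consecutive values (wrapping around): 317.21°, 15.76°, 27.03°.
Largest gap = 317.21° ⇒ minimal covering band is its complement: 360° − 317.21° = 42.79°.
Band runs from +155.59° eastward to -161.62°, crossing the antimeridian.

42.79°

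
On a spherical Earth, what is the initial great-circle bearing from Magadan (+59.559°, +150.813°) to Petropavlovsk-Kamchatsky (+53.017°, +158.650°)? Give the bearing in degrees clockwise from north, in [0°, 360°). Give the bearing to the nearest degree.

143°

Δλ = 158.650 − 150.813 = 7.837°.
θ = atan2( sin Δλ · cos φ₂ , cos φ₁ · sin φ₂ − sin φ₁ · cos φ₂ · cos Δλ )
  = atan2(0.08203, -0.10909) = 143.059° → normalised to [0°, 360°): 143.059°.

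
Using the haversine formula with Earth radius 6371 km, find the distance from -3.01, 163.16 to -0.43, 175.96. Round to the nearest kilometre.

1451 km

Δλ = 175.96 − 163.16 = 12.80°.
Δφ = -0.43 − -3.01 = 2.58°.
a = sin²(Δφ/2) + cos φ₁ · cos φ₂ · sin²(Δλ/2) = 0.012915.
c = 2·atan2(√a, √(1−a)) = 0.22778 rad → d = 6371·c ≈ 1451.17 km.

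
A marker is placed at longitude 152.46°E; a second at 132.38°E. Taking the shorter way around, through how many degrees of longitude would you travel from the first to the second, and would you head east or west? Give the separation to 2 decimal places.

20.08° west

Raw difference: 132.38 − 152.46 = -20.08°.
Normalise into (−180°, 180°]: -20.08° stays -20.08°.
Negative ⇒ the second point lies to the west; separation 20.08°.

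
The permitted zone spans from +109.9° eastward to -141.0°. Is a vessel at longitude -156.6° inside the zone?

Yes

Band width going east from +109.9° to -141.0°: ((-141.0 − 109.9) mod 360) = 109.1°.
Offset of -156.6° east of the west edge: ((-156.6 − 109.9) mod 360) = 93.5°.
93.5° ≤ 109.1° ⇒ inside.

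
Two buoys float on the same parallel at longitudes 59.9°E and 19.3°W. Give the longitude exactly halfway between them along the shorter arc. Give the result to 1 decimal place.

Signed shortest Δλ from +59.9° to -19.3° is -79.2°.
Midpoint longitude = +59.9° + (-79.2°)/2 = +59.9° − 39.6° = +20.3°.

20.3°E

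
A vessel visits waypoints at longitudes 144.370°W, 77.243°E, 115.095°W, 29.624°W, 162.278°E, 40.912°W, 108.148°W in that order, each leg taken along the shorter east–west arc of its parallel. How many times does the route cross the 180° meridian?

4

Leg 1: -144.370° → +77.243°, shortest Δλ = -138.387° (west) — crosses 180°.
Leg 2: +77.243° → -115.095°, shortest Δλ = 167.662° (east) — crosses 180°.
Leg 3: -115.095° → -29.624°, shortest Δλ = 85.471° (east) — does not cross 180°.
Leg 4: -29.624° → +162.278°, shortest Δλ = -168.098° (west) — crosses 180°.
Leg 5: +162.278° → -40.912°, shortest Δλ = 156.81° (east) — crosses 180°.
Leg 6: -40.912° → -108.148°, shortest Δλ = -67.236° (west) — does not cross 180°.
Total crossings: 4.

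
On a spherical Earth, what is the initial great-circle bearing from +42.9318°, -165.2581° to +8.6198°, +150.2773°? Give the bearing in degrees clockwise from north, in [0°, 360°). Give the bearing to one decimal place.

241.8°

Δλ = 150.2773 − -165.2581 = 315.5354°; wrapped into (−180°, 180°]: -44.4646°.
θ = atan2( sin Δλ · cos φ₂ , cos φ₁ · sin φ₂ − sin φ₁ · cos φ₂ · cos Δλ )
  = atan2(-0.69256, -0.37088) = -118.170° → normalised to [0°, 360°): 241.830°.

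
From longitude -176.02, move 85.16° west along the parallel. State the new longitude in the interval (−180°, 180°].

Start at -176.02°; shift −85.16° → -261.18°.
-261.18° lies outside (−180°, 180°]; add 360° → +98.82°.

+98.82°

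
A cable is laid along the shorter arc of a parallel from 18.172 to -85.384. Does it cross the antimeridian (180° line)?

Signed shortest Δλ = ((-85.384 − 18.172 + 180) mod 360) − 180 = -103.556°.
Going west by 103.556° from +18.172° reaches -85.384° without touching 180°.

No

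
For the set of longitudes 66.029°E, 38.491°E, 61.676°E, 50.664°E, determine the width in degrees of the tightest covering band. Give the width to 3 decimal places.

27.538°

Sort the longitudes: +38.491°, +50.664°, +61.676°, +66.029°.
Eastward gaps between consecutive values (wrapping around): 12.173°, 11.012°, 4.353°, 332.462°.
Largest gap = 332.462° ⇒ minimal covering band is its complement: 360° − 332.462° = 27.538°.
Band runs from +38.491° eastward to +66.029°.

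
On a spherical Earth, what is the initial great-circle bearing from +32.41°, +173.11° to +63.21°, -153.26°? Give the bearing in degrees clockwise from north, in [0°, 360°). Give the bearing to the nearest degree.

24°

Δλ = -153.26 − 173.11 = -326.37°; wrapped into (−180°, 180°]: 33.63°.
θ = atan2( sin Δλ · cos φ₂ , cos φ₁ · sin φ₂ − sin φ₁ · cos φ₂ · cos Δλ )
  = atan2(0.24962, 0.55247) = 24.315° → normalised to [0°, 360°): 24.315°.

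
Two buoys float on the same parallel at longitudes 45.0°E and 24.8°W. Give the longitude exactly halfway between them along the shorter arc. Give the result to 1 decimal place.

10.1°E

Signed shortest Δλ from +45.0° to -24.8° is -69.8°.
Midpoint longitude = +45.0° + (-69.8°)/2 = +45.0° − 34.9° = +10.1°.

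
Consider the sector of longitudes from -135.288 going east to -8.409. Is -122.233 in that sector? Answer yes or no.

Band width going east from -135.288° to -8.409°: ((-8.409 − -135.288) mod 360) = 126.879°.
Offset of -122.233° east of the west edge: ((-122.233 − -135.288) mod 360) = 13.055°.
13.055° ≤ 126.879° ⇒ inside.

Yes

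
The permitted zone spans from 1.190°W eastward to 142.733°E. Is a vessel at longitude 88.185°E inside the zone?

Yes

Band width going east from -1.190° to +142.733°: ((142.733 − -1.190) mod 360) = 143.923°.
Offset of +88.185° east of the west edge: ((88.185 − -1.190) mod 360) = 89.375°.
89.375° ≤ 143.923° ⇒ inside.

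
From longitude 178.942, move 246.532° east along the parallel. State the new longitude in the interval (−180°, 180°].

Start at +178.942°; shift +246.532° → +425.474°.
+425.474° lies outside (−180°, 180°]; subtract 360° → +65.474°.

+65.474°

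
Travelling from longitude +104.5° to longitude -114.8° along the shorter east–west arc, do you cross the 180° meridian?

Naïve |-114.8 − 104.5| = 219.3° > 180°, so the shorter arc goes the other way round — across 180°.
Signed shortest Δλ = ((-114.8 − 104.5 + 180) mod 360) − 180 = 140.7°.
Going east by 140.7° from +104.5° passes through 180° before reaching -114.8°.

Yes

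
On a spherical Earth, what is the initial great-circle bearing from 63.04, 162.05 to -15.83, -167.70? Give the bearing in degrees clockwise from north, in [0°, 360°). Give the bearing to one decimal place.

Δλ = -167.70 − 162.05 = -329.75°; wrapped into (−180°, 180°]: 30.25°.
θ = atan2( sin Δλ · cos φ₂ , cos φ₁ · sin φ₂ − sin φ₁ · cos φ₂ · cos Δλ )
  = atan2(0.48467, -0.86443) = 150.721° → normalised to [0°, 360°): 150.721°.

150.7°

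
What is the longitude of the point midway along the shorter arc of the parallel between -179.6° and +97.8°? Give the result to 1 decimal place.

Signed shortest Δλ from -179.6° to +97.8° is -82.6°.
Midpoint longitude = -179.6° + (-82.6°)/2 = -179.6° − 41.3° = -220.9°.
Normalise into (−180°, 180°]: +139.1°.
(The naïve average (-179.6 + +97.8)/2 = -40.9° is on the wrong side of the globe.)

+139.1°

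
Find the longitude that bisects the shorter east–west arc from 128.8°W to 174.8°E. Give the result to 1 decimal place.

157.0°W

Signed shortest Δλ from -128.8° to +174.8° is -56.4°.
Midpoint longitude = -128.8° + (-56.4°)/2 = -128.8° − 28.2° = -157.0°.
(The naïve average (-128.8 + +174.8)/2 = 23.0° is on the wrong side of the globe.)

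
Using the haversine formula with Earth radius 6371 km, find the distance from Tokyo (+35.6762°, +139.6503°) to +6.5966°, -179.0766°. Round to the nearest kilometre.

Δλ = -179.0766 − 139.6503 = -318.7269°; wrapped into (−180°, 180°]: 41.2731°.
Δφ = 6.5966 − 35.6762 = -29.0796°.
a = sin²(Δφ/2) + cos φ₁ · cos φ₂ · sin²(Δλ/2) = 0.163261.
c = 2·atan2(√a, √(1−a)) = 0.83189 rad → d = 6371·c ≈ 5299.98 km.

5300 km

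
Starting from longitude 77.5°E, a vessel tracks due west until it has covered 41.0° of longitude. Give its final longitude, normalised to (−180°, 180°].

36.5°E

Start at +77.5°; shift −41.0° → +36.5°.
+36.5° already lies in (−180°, 180°].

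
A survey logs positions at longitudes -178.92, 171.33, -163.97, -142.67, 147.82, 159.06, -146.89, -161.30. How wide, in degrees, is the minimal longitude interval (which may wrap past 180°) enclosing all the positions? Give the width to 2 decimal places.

Sort the longitudes: -178.92°, -163.97°, -161.30°, -146.89°, -142.67°, +147.82°, +159.06°, +171.33°.
Eastward gaps between consecutive values (wrapping around): 14.95°, 2.67°, 14.41°, 4.22°, 290.49°, 11.24°, 12.27°, 9.75°.
Largest gap = 290.49° ⇒ minimal covering band is its complement: 360° − 290.49° = 69.51°.
Band runs from +147.82° eastward to -142.67°, crossing the antimeridian.

69.51°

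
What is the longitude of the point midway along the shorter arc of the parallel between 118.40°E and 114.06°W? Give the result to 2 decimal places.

Signed shortest Δλ from +118.40° to -114.06° is +127.54°.
Midpoint longitude = +118.40° + (+127.54°)/2 = +118.40° + 63.77° = +182.17°.
Normalise into (−180°, 180°]: -177.83°.
(The naïve average (+118.40 + -114.06)/2 = 2.17° is on the wrong side of the globe.)

177.83°W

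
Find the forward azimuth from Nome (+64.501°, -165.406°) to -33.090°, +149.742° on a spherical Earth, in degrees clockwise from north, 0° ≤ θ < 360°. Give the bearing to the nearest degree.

Δλ = 149.742 − -165.406 = 315.148°; wrapped into (−180°, 180°]: -44.852°.
θ = atan2( sin Δλ · cos φ₂ , cos φ₁ · sin φ₂ − sin φ₁ · cos φ₂ · cos Δλ )
  = atan2(-0.59089, -0.77113) = -142.538° → normalised to [0°, 360°): 217.462°.

217°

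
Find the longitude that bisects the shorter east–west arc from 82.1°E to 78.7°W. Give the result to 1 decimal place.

1.7°E

Signed shortest Δλ from +82.1° to -78.7° is -160.8°.
Midpoint longitude = +82.1° + (-160.8°)/2 = +82.1° − 80.4° = +1.7°.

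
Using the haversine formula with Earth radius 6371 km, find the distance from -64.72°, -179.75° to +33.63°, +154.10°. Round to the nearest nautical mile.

Δλ = 154.10 − -179.75 = 333.85°; wrapped into (−180°, 180°]: -26.15°.
Δφ = 33.63 − -64.72 = 98.35°.
a = sin²(Δφ/2) + cos φ₁ · cos φ₂ · sin²(Δλ/2) = 0.590807.
c = 2·atan2(√a, √(1−a)) = 1.75342 rad → d = 6371·c ≈ 11171.07 km ≈ 6031.89 nmi.

6032 nmi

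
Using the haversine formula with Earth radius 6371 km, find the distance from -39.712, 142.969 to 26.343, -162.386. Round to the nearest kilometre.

Δλ = -162.386 − 142.969 = -305.355°; wrapped into (−180°, 180°]: 54.645°.
Δφ = 26.343 − -39.712 = 66.055°.
a = sin²(Δφ/2) + cos φ₁ · cos φ₂ · sin²(Δλ/2) = 0.442309.
c = 2·atan2(√a, √(1−a)) = 1.45516 rad → d = 6371·c ≈ 9270.80 km.

9271 km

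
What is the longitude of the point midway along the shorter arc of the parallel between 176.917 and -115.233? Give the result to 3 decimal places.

Signed shortest Δλ from +176.917° to -115.233° is +67.850°.
Midpoint longitude = +176.917° + (+67.850°)/2 = +176.917° + 33.925° = +210.842°.
Normalise into (−180°, 180°]: -149.158°.
(The naïve average (+176.917 + -115.233)/2 = 30.842° is on the wrong side of the globe.)

-149.158°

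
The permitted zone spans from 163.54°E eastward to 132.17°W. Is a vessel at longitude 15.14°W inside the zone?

Band width going east from +163.54° to -132.17°: ((-132.17 − 163.54) mod 360) = 64.29°.
Offset of -15.14° east of the west edge: ((-15.14 − 163.54) mod 360) = 181.32°.
181.32° > 64.29° ⇒ outside.

No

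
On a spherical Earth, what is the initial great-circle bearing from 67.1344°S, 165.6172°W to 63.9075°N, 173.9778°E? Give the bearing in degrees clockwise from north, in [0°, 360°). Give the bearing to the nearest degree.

348°

Δλ = 173.9778 − -165.6172 = 339.5950°; wrapped into (−180°, 180°]: -20.4050°.
θ = atan2( sin Δλ · cos φ₂ , cos φ₁ · sin φ₂ − sin φ₁ · cos φ₂ · cos Δλ )
  = atan2(-0.15335, 0.72880) = -11.882° → normalised to [0°, 360°): 348.118°.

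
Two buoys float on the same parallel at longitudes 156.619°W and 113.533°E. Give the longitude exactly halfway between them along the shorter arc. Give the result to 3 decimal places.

Signed shortest Δλ from -156.619° to +113.533° is -89.848°.
Midpoint longitude = -156.619° + (-89.848°)/2 = -156.619° − 44.924° = -201.543°.
Normalise into (−180°, 180°]: +158.457°.
(The naïve average (-156.619 + +113.533)/2 = -21.543° is on the wrong side of the globe.)

158.457°E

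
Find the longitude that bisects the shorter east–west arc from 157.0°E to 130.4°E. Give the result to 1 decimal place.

143.7°E

Signed shortest Δλ from +157.0° to +130.4° is -26.6°.
Midpoint longitude = +157.0° + (-26.6°)/2 = +157.0° − 13.3° = +143.7°.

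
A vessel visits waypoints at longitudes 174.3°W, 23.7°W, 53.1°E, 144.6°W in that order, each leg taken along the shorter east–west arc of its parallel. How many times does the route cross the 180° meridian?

1

Leg 1: -174.3° → -23.7°, shortest Δλ = 150.6° (east) — does not cross 180°.
Leg 2: -23.7° → +53.1°, shortest Δλ = 76.8° (east) — does not cross 180°.
Leg 3: +53.1° → -144.6°, shortest Δλ = 162.3° (east) — crosses 180°.
Total crossings: 1.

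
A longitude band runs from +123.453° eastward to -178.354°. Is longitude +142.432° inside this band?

Yes

Band width going east from +123.453° to -178.354°: ((-178.354 − 123.453) mod 360) = 58.193°.
Offset of +142.432° east of the west edge: ((142.432 − 123.453) mod 360) = 18.979°.
18.979° ≤ 58.193° ⇒ inside.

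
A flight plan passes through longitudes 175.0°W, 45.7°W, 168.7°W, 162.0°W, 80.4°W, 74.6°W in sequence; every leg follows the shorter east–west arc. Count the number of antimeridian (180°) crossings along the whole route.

Leg 1: -175.0° → -45.7°, shortest Δλ = 129.3° (east) — does not cross 180°.
Leg 2: -45.7° → -168.7°, shortest Δλ = -123.0° (west) — does not cross 180°.
Leg 3: -168.7° → -162.0°, shortest Δλ = 6.7° (east) — does not cross 180°.
Leg 4: -162.0° → -80.4°, shortest Δλ = 81.6° (east) — does not cross 180°.
Leg 5: -80.4° → -74.6°, shortest Δλ = 5.8° (east) — does not cross 180°.
Total crossings: 0.

0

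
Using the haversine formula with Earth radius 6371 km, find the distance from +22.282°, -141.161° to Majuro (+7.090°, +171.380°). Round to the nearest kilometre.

Δλ = 171.380 − -141.161 = 312.541°; wrapped into (−180°, 180°]: -47.459°.
Δφ = 7.090 − 22.282 = -15.192°.
a = sin²(Δφ/2) + cos φ₁ · cos φ₂ · sin²(Δλ/2) = 0.166176.
c = 2·atan2(√a, √(1−a)) = 0.83975 rad → d = 6371·c ≈ 5350.06 km.

5350 km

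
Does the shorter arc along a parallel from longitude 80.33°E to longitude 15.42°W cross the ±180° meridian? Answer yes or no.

No

Signed shortest Δλ = ((-15.42 − 80.33 + 180) mod 360) − 180 = -95.75°.
Going west by 95.75° from +80.33° reaches -15.42° without touching 180°.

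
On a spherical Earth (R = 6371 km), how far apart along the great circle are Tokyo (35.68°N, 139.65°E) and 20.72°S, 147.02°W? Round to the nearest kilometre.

Δλ = -147.02 − 139.65 = -286.67°; wrapped into (−180°, 180°]: 73.33°.
Δφ = -20.72 − 35.68 = -56.40°.
a = sin²(Δφ/2) + cos φ₁ · cos φ₂ · sin²(Δλ/2) = 0.494208.
c = 2·atan2(√a, √(1−a)) = 1.55921 rad → d = 6371·c ≈ 9933.74 km.

9934 km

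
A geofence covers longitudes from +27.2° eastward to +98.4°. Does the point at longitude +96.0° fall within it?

Yes

Band width going east from +27.2° to +98.4°: ((98.4 − 27.2) mod 360) = 71.2°.
Offset of +96.0° east of the west edge: ((96.0 − 27.2) mod 360) = 68.8°.
68.8° ≤ 71.2° ⇒ inside.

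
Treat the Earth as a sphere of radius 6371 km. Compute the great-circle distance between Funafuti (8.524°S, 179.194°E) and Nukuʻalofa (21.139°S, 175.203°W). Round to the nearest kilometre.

1526 km

Δλ = -175.203 − 179.194 = -354.397°; wrapped into (−180°, 180°]: 5.603°.
Δφ = -21.139 − -8.524 = -12.615°.
a = sin²(Δφ/2) + cos φ₁ · cos φ₂ · sin²(Δλ/2) = 0.014274.
c = 2·atan2(√a, √(1−a)) = 0.23952 rad → d = 6371·c ≈ 1525.96 km.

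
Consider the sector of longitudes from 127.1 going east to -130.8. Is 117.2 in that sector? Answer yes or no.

Band width going east from +127.1° to -130.8°: ((-130.8 − 127.1) mod 360) = 102.1°.
Offset of +117.2° east of the west edge: ((117.2 − 127.1) mod 360) = 350.1°.
350.1° > 102.1° ⇒ outside.

No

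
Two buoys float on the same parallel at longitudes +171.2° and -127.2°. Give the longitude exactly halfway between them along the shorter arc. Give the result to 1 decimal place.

-158.0°

Signed shortest Δλ from +171.2° to -127.2° is +61.6°.
Midpoint longitude = +171.2° + (+61.6°)/2 = +171.2° + 30.8° = +202.0°.
Normalise into (−180°, 180°]: -158.0°.
(The naïve average (+171.2 + -127.2)/2 = 22.0° is on the wrong side of the globe.)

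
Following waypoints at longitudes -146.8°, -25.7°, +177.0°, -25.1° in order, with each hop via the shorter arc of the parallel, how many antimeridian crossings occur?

Leg 1: -146.8° → -25.7°, shortest Δλ = 121.1° (east) — does not cross 180°.
Leg 2: -25.7° → +177.0°, shortest Δλ = -157.3° (west) — crosses 180°.
Leg 3: +177.0° → -25.1°, shortest Δλ = 157.9° (east) — crosses 180°.
Total crossings: 2.

2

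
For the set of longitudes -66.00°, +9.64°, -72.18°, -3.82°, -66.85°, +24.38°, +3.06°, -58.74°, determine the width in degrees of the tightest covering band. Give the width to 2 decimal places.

Sort the longitudes: -72.18°, -66.85°, -66.00°, -58.74°, -3.82°, +3.06°, +9.64°, +24.38°.
Eastward gaps between consecutive values (wrapping around): 5.33°, 0.85°, 7.26°, 54.92°, 6.88°, 6.58°, 14.74°, 263.44°.
Largest gap = 263.44° ⇒ minimal covering band is its complement: 360° − 263.44° = 96.56°.
Band runs from -72.18° eastward to +24.38°.

96.56°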